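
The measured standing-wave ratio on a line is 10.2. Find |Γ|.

|Γ| ≈ 0.821

|Γ| = (S − 1)/(S + 1) = (10.2 − 1)/(10.2 + 1) = 9.2/11.2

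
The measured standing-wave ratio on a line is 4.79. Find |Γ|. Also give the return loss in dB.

|Γ| ≈ 0.655; return loss ≈ 3.68 dB

|Γ| = (S − 1)/(S + 1) = (4.79 − 1)/(4.79 + 1) = 3.79/5.79
RL = −20·log₁₀|Γ| = −20·log₁₀(0.655)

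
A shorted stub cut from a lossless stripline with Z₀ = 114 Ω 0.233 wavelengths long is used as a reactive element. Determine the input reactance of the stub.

βl = 2π × 0.233 = 83.9°
tan(βl) = 9.33
For a shorted stub, Z_in = jZ_0·tan(βl)

X_in ≈ 1060 Ω (inductive)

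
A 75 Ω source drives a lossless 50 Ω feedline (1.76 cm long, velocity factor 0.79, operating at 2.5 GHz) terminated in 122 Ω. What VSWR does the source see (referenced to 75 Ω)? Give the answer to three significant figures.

λ = v/f = 0.79·c / 2.5 GHz = 0.0948 m
βl = 2π·l/λ = 2π × 0.186 = 66.8°
tan(βl) = 2.34
Z_in = Z_0·(Z_L + jZ_0·tanβl)/(Z_0 + jZ_L·tanβl) = 23.5 − j17.3 Ω
Γ_s = (Z_in − Z_s)/(Z_in + Z_s) = (-51.5 − j17.3)/(98.5 − j17.3), |Γ_s| = 0.543
VSWR = (1 + |Γ_s|)/(1 − |Γ_s|)

VSWR ≈ 3.38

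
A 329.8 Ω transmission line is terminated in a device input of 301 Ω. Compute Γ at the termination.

Γ = -0.0457

Γ = (Z_L − Z_0)/(Z_L + Z_0) = (301 − 329.8)/(301 + 329.8) = -28.8/630.8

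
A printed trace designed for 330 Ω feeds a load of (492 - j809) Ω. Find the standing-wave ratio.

VSWR ≈ 6.03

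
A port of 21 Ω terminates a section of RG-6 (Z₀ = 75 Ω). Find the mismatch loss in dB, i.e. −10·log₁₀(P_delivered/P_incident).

mismatch loss ≈ 1.65 dB

Γ = (21 − 75)/(21 + 75) = -0.562
|Γ|² = 0.316, so P_del/P_inc = 1 − |Γ|² = 0.684
ML = −10·log₁₀(1 − |Γ|²)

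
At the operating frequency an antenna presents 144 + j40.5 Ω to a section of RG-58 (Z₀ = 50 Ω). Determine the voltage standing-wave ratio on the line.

VSWR ≈ 3.14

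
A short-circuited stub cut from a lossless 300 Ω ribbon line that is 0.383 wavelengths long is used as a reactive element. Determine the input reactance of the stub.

X_in ≈ -271 Ω (capacitive)

βl = 2π × 0.383 = 138°
tan(βl) = -0.904
For a short-circuited stub, Z_in = jZ_0·tan(βl)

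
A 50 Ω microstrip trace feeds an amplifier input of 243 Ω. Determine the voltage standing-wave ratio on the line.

VSWR ≈ 4.86

Γ = (243 − 50)/(243 + 50) = 0.659
VSWR = (1 + 0.659)/(1 − 0.659)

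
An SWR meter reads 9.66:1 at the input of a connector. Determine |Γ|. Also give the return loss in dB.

|Γ| = (S − 1)/(S + 1) = (9.66 − 1)/(9.66 + 1) = 8.66/10.7
RL = −20·log₁₀|Γ| = −20·log₁₀(0.812)

|Γ| ≈ 0.812; return loss ≈ 1.8 dB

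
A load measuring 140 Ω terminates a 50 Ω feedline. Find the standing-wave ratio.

VSWR ≈ 2.8

For a purely resistive load, VSWR = R_L/Z_0 or Z_0/R_L (whichever > 1) = 140/50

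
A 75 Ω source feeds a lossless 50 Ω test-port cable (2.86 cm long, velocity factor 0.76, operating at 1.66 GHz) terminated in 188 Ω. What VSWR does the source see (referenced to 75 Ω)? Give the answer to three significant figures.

VSWR ≈ 5.44

λ = v/f = 0.76·c / 1.66 GHz = 0.137 m
βl = 2π·l/λ = 2π × 0.208 = 75°
tan(βl) = 3.72
Z_in = Z_0·(Z_L + jZ_0·tanβl)/(Z_0 + jZ_L·tanβl) = 14.2 − j12.4 Ω
Γ_s = (Z_in − Z_s)/(Z_in + Z_s) = (-60.8 − j12.4)/(89.2 − j12.4), |Γ_s| = 0.689
VSWR = (1 + |Γ_s|)/(1 − |Γ_s|)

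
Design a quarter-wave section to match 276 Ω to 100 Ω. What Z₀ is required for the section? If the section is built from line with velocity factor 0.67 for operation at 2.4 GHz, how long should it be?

Z_qwt ≈ 166 Ω; length ≈ 2.09 cm

Z_qwt = √(Z_0·R_L) = √(100 × 276) = √27600
λ = 0.67·c/f = 0.0838 m, so l = λ/4 = 0.0209 m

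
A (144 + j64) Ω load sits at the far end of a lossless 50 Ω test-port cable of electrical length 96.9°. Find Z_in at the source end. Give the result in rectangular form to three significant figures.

tan(βl) = tan(96.9°) = -8.26
Z_in = Z_0·(Z_L + jZ_0·tanβl)/(Z_0 + jZ_L·tanβl)
     = 50·(144 − j349)/(579 − j1190)

Z_in ≈ 14.2 − j0.879 Ω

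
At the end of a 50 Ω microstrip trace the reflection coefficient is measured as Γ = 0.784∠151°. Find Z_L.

Z_L = Z_0·(1 + Γ)/(1 − Γ) = 50·(0.314 + j0.38)/(1.69 − j0.38)

Z_L ≈ 6.45 + j12.7 Ω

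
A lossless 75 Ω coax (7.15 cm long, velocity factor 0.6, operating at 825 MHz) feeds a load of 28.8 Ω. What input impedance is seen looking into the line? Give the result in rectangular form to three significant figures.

Z_in ≈ 86 − j79.1 Ω

λ = v/f = 0.6·c / 825 MHz = 0.218 m
βl = 2π·l/λ = 2π × 0.328 = 118°
tan(βl) = tan(118°) = -1.88
Z_in = Z_0·(Z_L + jZ_0·tanβl)/(Z_0 + jZ_L·tanβl)
     = 75·(28.8 − j141)/(75 − j54.2)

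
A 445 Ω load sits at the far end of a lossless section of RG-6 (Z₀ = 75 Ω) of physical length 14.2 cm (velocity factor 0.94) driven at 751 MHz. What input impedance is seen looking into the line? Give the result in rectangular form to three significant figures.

λ = v/f = 0.94·c / 751 MHz = 0.375 m
βl = 2π·l/λ = 2π × 0.378 = 136°
tan(βl) = tan(136°) = -0.961
Z_in = Z_0·(Z_L + jZ_0·tanβl)/(Z_0 + jZ_L·tanβl)
     = 75·(445 − j72.1)/(75 − j428)

Z_in ≈ 25.5 + j73.6 Ω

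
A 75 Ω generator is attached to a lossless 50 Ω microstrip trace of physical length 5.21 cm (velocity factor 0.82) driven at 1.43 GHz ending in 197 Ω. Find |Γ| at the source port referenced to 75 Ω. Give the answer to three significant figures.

λ = v/f = 0.82·c / 1.43 GHz = 0.172 m
βl = 2π·l/λ = 2π × 0.303 = 109°
tan(βl) = -2.9
Z_in = Z_0·(Z_L + jZ_0·tanβl)/(Z_0 + jZ_L·tanβl) = 14.1 + j16 Ω
Γ_s = (Z_in − Z_s)/(Z_in + Z_s) = (-60.9 + j16)/(89.1 + j16), |Γ_s| = 0.696

|Γ| ≈ 0.696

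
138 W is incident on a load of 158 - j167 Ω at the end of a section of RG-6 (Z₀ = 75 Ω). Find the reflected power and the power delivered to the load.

|Γ| = |(83 − j167)/(233 − j167)| = 0.651
|Γ|² = 0.423
P_refl = |Γ|²·P_inc = 58.4 W, P_del = (1 − |Γ|²)·P_inc = 79.6 W

P_reflected ≈ 58.4 W; P_delivered ≈ 79.6 W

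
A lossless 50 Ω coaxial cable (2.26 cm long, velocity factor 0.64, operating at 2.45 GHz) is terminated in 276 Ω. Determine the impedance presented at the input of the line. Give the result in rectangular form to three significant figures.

λ = v/f = 0.64·c / 2.45 GHz = 0.0784 m
βl = 2π·l/λ = 2π × 0.288 = 104°
tan(βl) = tan(104°) = -4.07
Z_in = Z_0·(Z_L + jZ_0·tanβl)/(Z_0 + jZ_L·tanβl)
     = 50·(276 − j203)/(50 − j1120)

Z_in ≈ 9.59 + j11.9 Ω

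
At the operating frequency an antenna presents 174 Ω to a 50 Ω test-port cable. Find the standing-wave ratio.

VSWR ≈ 3.48

Γ = (174 − 50)/(174 + 50) = 0.554
VSWR = (1 + 0.554)/(1 − 0.554)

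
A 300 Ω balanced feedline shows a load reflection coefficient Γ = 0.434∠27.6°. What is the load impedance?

Z_L = Z_0·(1 + Γ)/(1 − Γ) = 300·(1.38 + j0.201)/(0.615 − j0.201)

Z_L ≈ 581 + j288 Ω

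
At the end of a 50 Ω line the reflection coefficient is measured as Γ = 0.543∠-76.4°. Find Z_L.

Z_L ≈ 33.9 − j50.8 Ω

Z_L = Z_0·(1 + Γ)/(1 − Γ) = 50·(1.13 − j0.528)/(0.872 + j0.528)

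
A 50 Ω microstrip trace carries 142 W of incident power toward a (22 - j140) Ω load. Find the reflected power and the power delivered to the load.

P_reflected ≈ 117 W; P_delivered ≈ 25.2 W

|Γ| = |(-28 − j140)/(72 − j140)| = 0.907
|Γ|² = 0.822
P_refl = |Γ|²·P_inc = 117 W, P_del = (1 − |Γ|²)·P_inc = 25.2 W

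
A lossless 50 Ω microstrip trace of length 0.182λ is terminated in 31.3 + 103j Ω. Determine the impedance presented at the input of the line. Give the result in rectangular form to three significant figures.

Z_in ≈ 12.7 − j55.4 Ω

βl = 2π × 0.182 = 65.5°
tan(βl) = tan(65.5°) = 2.2
Z_in = Z_0·(Z_L + jZ_0·tanβl)/(Z_0 + jZ_L·tanβl)
     = 50·(31.3 + j213)/(-176 + j68.7)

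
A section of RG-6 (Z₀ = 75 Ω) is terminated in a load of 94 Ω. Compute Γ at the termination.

Γ = 0.112

Γ = (Z_L − Z_0)/(Z_L + Z_0) = (94 − 75)/(94 + 75) = 19/169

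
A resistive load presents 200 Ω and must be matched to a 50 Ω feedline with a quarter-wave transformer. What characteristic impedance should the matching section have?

Z_qwt = √(Z_0·R_L) = √(50 × 200) = √10000

Z_qwt ≈ 100 Ω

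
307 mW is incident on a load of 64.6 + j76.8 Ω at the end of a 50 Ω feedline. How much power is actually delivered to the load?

|Γ| = |(14.6 + j76.8)/(114.6 + j76.8)| = 0.567
|Γ|² = 0.321
P_refl = |Γ|²·P_inc = 98.6 mW, P_del = (1 − |Γ|²)·P_inc = 208 mW

P_delivered ≈ 208 mW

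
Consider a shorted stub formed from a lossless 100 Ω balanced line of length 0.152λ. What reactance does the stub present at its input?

βl = 2π × 0.152 = 54.7°
tan(βl) = 1.41
For a shorted stub, Z_in = jZ_0·tan(βl)

X_in ≈ 141 Ω (inductive)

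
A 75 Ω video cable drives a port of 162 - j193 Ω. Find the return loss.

Γ = (87 − j193)/(237 − j193), |Γ| = 0.693
RL = −20·log₁₀|Γ| = −20·log₁₀(0.693)

RL ≈ 3.19 dB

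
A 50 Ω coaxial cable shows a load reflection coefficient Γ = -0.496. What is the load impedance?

Z_L ≈ 16.8 Ω

Z_L = Z_0·(1 + Γ)/(1 − Γ) = 50·(0.504)/(1.5)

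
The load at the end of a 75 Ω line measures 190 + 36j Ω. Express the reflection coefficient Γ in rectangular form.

Γ = (Z_L − Z_0)/(Z_L + Z_0) = (115 + j36)/(265 + j36)

Γ ≈ 0.444 + j0.0755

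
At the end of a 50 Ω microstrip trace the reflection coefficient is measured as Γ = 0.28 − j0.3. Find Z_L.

Z_L ≈ 68.3 − j49.3 Ω

Z_L = Z_0·(1 + Γ)/(1 − Γ) = 50·(1.28 − j0.3)/(0.72 + j0.3)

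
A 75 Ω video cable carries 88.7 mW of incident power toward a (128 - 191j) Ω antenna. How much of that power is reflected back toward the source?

P_reflected ≈ 44.9 mW

|Γ| = |(53 − j191)/(203 − j191)| = 0.711
|Γ|² = 0.506
P_refl = |Γ|²·P_inc = 44.9 mW, P_del = (1 − |Γ|²)·P_inc = 43.8 mW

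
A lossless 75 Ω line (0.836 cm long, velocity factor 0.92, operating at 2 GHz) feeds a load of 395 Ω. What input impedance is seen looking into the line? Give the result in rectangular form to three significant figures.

λ = v/f = 0.92·c / 2 GHz = 0.138 m
βl = 2π·l/λ = 2π × 0.0606 = 21.8°
tan(βl) = tan(21.8°) = 0.4
Z_in = Z_0·(Z_L + jZ_0·tanβl)/(Z_0 + jZ_L·tanβl)
     = 75·(395 + j30)/(75 + j158)

Z_in ≈ 84.2 − j147 Ω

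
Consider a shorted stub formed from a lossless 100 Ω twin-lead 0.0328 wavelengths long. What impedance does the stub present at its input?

Z_in ≈ +j20.9 Ω

βl = 2π × 0.0328 = 11.8°
tan(βl) = 0.209
For a shorted stub, Z_in = jZ_0·tan(βl)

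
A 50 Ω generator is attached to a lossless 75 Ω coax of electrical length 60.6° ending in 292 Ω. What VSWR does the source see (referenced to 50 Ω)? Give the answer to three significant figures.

VSWR ≈ 3.42

tan(βl) = 1.77
Z_in = Z_0·(Z_L + jZ_0·tanβl)/(Z_0 + jZ_L·tanβl) = 24.9 − j38.7 Ω
Γ_s = (Z_in − Z_s)/(Z_in + Z_s) = (-25.1 − j38.7)/(74.9 − j38.7), |Γ_s| = 0.547
VSWR = (1 + |Γ_s|)/(1 − |Γ_s|)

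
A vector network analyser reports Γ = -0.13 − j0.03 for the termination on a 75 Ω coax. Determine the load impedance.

Z_L = Z_0·(1 + Γ)/(1 − Γ) = 75·(0.87 − j0.03)/(1.13 + j0.03)

Z_L ≈ 57.6 − j3.52 Ω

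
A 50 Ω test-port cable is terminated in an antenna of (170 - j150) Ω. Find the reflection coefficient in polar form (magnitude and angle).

Γ = (Z_L − Z_0)/(Z_L + Z_0) = (120 − j150)/(220 − j150)
|Γ| = 192/266 = 0.721

Γ ≈ 0.721 ∠ -17.1°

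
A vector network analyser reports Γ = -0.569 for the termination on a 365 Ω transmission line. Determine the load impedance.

Z_L = Z_0·(1 + Γ)/(1 − Γ) = 365·(0.431)/(1.57)

Z_L ≈ 100 Ω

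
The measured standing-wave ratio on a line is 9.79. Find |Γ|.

|Γ| = (S − 1)/(S + 1) = (9.79 − 1)/(9.79 + 1) = 8.79/10.8

|Γ| ≈ 0.815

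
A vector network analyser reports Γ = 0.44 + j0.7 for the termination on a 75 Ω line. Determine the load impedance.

Z_L = Z_0·(1 + Γ)/(1 − Γ) = 75·(1.44 + j0.7)/(0.56 − j0.7)

Z_L ≈ 29.5 + j131 Ω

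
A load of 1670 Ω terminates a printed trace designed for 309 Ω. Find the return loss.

Γ = (1670 − 309)/(1670 + 309) = 0.688
RL = −20·log₁₀|Γ| = −20·log₁₀(0.688)

RL ≈ 3.25 dB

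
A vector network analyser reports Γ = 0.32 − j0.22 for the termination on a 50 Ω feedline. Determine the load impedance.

Z_L ≈ 83.1 − j43.1 Ω

Z_L = Z_0·(1 + Γ)/(1 − Γ) = 50·(1.32 − j0.22)/(0.68 + j0.22)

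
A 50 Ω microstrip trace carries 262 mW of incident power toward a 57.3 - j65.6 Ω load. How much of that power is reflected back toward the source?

|Γ| = |(7.3 − j65.6)/(107.3 − j65.6)| = 0.525
|Γ|² = 0.275
P_refl = |Γ|²·P_inc = 72.2 mW, P_del = (1 − |Γ|²)·P_inc = 190 mW

P_reflected ≈ 72.2 mW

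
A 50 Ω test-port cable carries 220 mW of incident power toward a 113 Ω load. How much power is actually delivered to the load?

Γ = (113 − 50)/(113 + 50) = 0.387
|Γ|² = 0.149
P_refl = |Γ|²·P_inc = 32.9 mW, P_del = (1 − |Γ|²)·P_inc = 187 mW

P_delivered ≈ 187 mW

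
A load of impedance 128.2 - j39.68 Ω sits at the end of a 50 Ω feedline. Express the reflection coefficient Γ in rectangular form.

Γ = (Z_L − Z_0)/(Z_L + Z_0) = (78.2 − j39.68)/(178.2 − j39.68)

Γ ≈ 0.465 − j0.119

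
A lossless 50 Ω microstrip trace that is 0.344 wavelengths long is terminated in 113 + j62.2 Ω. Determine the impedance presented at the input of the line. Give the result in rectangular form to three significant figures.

βl = 2π × 0.344 = 124°
tan(βl) = tan(124°) = -1.49
Z_in = Z_0·(Z_L + jZ_0·tanβl)/(Z_0 + jZ_L·tanβl)
     = 50·(113 − j12.4)/(143 − j169)

Z_in ≈ 18.7 + j17.7 Ω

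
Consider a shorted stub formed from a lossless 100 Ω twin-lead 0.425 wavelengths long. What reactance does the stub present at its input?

X_in ≈ -51 Ω (capacitive)

βl = 2π × 0.425 = 153°
tan(βl) = -0.51
For a shorted stub, Z_in = jZ_0·tan(βl)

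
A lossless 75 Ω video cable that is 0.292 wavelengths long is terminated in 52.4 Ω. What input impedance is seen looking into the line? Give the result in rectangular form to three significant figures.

Z_in ≈ 100 − j18.5 Ω

βl = 2π × 0.292 = 105°
tan(βl) = tan(105°) = -3.7
Z_in = Z_0·(Z_L + jZ_0·tanβl)/(Z_0 + jZ_L·tanβl)
     = 75·(52.4 − j278)/(75 − j194)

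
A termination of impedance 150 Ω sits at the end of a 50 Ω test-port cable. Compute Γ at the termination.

Γ = 0.5

Γ = (Z_L − Z_0)/(Z_L + Z_0) = (150 − 50)/(150 + 50) = 100/200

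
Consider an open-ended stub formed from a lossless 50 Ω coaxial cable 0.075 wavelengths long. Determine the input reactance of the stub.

βl = 2π × 0.075 = 27°
tan(βl) = 0.51
For an open-ended stub, Z_in = −jZ_0·cot(βl) = −jZ_0/tan(βl)

X_in ≈ -98.1 Ω (capacitive)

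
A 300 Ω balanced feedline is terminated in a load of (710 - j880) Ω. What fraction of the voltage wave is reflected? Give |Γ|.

|Γ| ≈ 0.725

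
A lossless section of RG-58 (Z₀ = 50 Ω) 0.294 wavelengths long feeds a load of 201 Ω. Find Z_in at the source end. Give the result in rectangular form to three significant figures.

βl = 2π × 0.294 = 106°
tan(βl) = tan(106°) = -3.52
Z_in = Z_0·(Z_L + jZ_0·tanβl)/(Z_0 + jZ_L·tanβl)
     = 50·(201 − j176)/(50 − j708)

Z_in ≈ 13.4 + j13.2 Ω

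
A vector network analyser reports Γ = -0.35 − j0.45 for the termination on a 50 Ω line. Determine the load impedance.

Z_L = Z_0·(1 + Γ)/(1 − Γ) = 50·(0.65 − j0.45)/(1.35 + j0.45)

Z_L ≈ 16.7 − j22.2 Ω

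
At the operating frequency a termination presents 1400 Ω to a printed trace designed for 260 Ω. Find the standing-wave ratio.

For a purely resistive load, VSWR = R_L/Z_0 or Z_0/R_L (whichever > 1) = 1400/260

VSWR ≈ 5.38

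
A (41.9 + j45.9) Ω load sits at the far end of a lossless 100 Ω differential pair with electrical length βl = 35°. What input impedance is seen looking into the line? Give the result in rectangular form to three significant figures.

tan(βl) = tan(35°) = 0.7
Z_in = Z_0·(Z_L + jZ_0·tanβl)/(Z_0 + jZ_L·tanβl)
     = 100·(41.9 + j116)/(67.9 + j29.3)

Z_in ≈ 114 + j121 Ω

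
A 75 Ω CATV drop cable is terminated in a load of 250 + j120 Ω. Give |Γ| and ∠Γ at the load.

Γ ≈ 0.612 ∠ 14.2°

Γ = (Z_L − Z_0)/(Z_L + Z_0) = (175 + j120)/(325 + j120)
|Γ| = 212/346 = 0.612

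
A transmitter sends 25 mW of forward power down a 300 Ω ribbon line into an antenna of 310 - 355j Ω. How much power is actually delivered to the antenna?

P_delivered ≈ 18.7 mW

|Γ| = |(10 − j355)/(610 − j355)| = 0.503
|Γ|² = 0.253
P_refl = |Γ|²·P_inc = 6.33 mW, P_del = (1 − |Γ|²)·P_inc = 18.7 mW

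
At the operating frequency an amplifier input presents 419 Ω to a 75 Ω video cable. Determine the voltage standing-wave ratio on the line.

VSWR ≈ 5.59

For a purely resistive load, VSWR = R_L/Z_0 or Z_0/R_L (whichever > 1) = 419/75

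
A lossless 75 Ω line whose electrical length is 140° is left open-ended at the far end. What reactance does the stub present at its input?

tan(βl) = -0.839
For an open-ended stub, Z_in = −jZ_0·cot(βl) = −jZ_0/tan(βl)

X_in ≈ 89.4 Ω (inductive)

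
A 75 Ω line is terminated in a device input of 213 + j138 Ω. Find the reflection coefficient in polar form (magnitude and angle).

Γ = (Z_L − Z_0)/(Z_L + Z_0) = (138 + j138)/(288 + j138)
|Γ| = 195/319 = 0.611

Γ ≈ 0.611 ∠ 19.4°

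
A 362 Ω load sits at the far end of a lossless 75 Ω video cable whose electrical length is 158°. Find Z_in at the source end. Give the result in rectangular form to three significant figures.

Z_in ≈ 87.7 + j141 Ω

tan(βl) = tan(158°) = -0.404
Z_in = Z_0·(Z_L + jZ_0·tanβl)/(Z_0 + jZ_L·tanβl)
     = 75·(362 − j30.3)/(75 − j146)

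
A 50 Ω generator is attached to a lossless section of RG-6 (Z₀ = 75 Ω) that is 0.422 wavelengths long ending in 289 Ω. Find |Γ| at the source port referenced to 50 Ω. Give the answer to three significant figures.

|Γ| ≈ 0.672

βl = 2π × 0.422 = 152°
tan(βl) = -0.534
Z_in = Z_0·(Z_L + jZ_0·tanβl)/(Z_0 + jZ_L·tanβl) = 71 + j106 Ω
Γ_s = (Z_in − Z_s)/(Z_in + Z_s) = (21 + j106)/(121 + j106), |Γ_s| = 0.672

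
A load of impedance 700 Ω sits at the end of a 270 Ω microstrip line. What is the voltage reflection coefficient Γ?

Γ = (Z_L − Z_0)/(Z_L + Z_0) = (700 − 270)/(700 + 270) = 430/970

Γ = 0.443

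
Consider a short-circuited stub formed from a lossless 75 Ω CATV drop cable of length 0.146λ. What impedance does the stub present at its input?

βl = 2π × 0.146 = 52.6°
tan(βl) = 1.31
For a short-circuited stub, Z_in = jZ_0·tan(βl)

Z_in ≈ +j98 Ω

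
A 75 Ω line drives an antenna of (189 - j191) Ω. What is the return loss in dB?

Γ = (114 − j191)/(264 − j191), |Γ| = 0.683
RL = −20·log₁₀|Γ| = −20·log₁₀(0.683)

RL ≈ 3.32 dB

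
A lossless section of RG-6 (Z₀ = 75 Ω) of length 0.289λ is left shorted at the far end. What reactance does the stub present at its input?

X_in ≈ -300 Ω (capacitive)

βl = 2π × 0.289 = 104°
tan(βl) = -4
For a shorted stub, Z_in = jZ_0·tan(βl)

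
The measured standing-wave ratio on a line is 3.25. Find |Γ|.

|Γ| ≈ 0.529

|Γ| = (S − 1)/(S + 1) = (3.25 − 1)/(3.25 + 1) = 2.25/4.25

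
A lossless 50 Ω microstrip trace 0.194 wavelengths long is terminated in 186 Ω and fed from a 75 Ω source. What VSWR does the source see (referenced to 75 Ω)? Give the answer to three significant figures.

βl = 2π × 0.194 = 69.8°
tan(βl) = 2.72
Z_in = Z_0·(Z_L + jZ_0·tanβl)/(Z_0 + jZ_L·tanβl) = 15.1 − j16.9 Ω
Γ_s = (Z_in − Z_s)/(Z_in + Z_s) = (-59.9 − j16.9)/(90.1 − j16.9), |Γ_s| = 0.679
VSWR = (1 + |Γ_s|)/(1 − |Γ_s|)

VSWR ≈ 5.23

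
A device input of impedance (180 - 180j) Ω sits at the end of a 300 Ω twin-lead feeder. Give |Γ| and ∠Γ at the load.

Γ ≈ 0.422 ∠ -103°

Γ = (Z_L − Z_0)/(Z_L + Z_0) = (-120 − j180)/(480 − j180)
|Γ| = 216/513 = 0.422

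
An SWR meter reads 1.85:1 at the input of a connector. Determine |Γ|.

|Γ| ≈ 0.298

|Γ| = (S − 1)/(S + 1) = (1.85 − 1)/(1.85 + 1) = 0.85/2.85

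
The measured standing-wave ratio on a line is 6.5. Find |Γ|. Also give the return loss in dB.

|Γ| ≈ 0.733; return loss ≈ 2.69 dB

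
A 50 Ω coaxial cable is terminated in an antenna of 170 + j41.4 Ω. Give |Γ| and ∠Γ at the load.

Γ = (Z_L − Z_0)/(Z_L + Z_0) = (120 + j41.4)/(220 + j41.4)
|Γ| = 127/224 = 0.567

Γ ≈ 0.567 ∠ 8.38°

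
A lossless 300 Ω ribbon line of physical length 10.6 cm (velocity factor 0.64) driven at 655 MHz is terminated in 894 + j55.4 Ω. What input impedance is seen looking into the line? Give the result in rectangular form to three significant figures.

λ = v/f = 0.64·c / 655 MHz = 0.293 m
βl = 2π·l/λ = 2π × 0.362 = 130°
tan(βl) = tan(130°) = -1.18
Z_in = Z_0·(Z_L + jZ_0·tanβl)/(Z_0 + jZ_L·tanβl)
     = 300·(894 − j300)/(366 − j1060)

Z_in ≈ 154 + j200 Ω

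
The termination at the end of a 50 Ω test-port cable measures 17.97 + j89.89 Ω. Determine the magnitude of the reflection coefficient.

|Γ| ≈ 0.847

Γ = (Z_L − Z_0)/(Z_L + Z_0) = (-32.03 + j89.89)/(67.97 + j89.89)
|Γ| = 95.4/113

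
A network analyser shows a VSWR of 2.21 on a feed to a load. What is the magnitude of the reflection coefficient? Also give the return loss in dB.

|Γ| = (S − 1)/(S + 1) = (2.21 − 1)/(2.21 + 1) = 1.21/3.21
RL = −20·log₁₀|Γ| = −20·log₁₀(0.377)

|Γ| ≈ 0.377; return loss ≈ 8.47 dB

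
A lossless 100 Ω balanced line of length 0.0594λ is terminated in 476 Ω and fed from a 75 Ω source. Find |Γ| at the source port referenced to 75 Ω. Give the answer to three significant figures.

βl = 2π × 0.0594 = 21.4°
tan(βl) = 0.392
Z_in = Z_0·(Z_L + jZ_0·tanβl)/(Z_0 + jZ_L·tanβl) = 123 − j190 Ω
Γ_s = (Z_in − Z_s)/(Z_in + Z_s) = (47.7 − j190)/(198 − j190), |Γ_s| = 0.714

|Γ| ≈ 0.714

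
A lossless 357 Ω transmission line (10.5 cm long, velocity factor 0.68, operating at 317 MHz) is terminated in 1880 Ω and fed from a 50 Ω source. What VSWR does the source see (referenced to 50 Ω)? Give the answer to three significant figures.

λ = v/f = 0.68·c / 317 MHz = 0.644 m
βl = 2π·l/λ = 2π × 0.163 = 58.7°
tan(βl) = 1.65
Z_in = Z_0·(Z_L + jZ_0·tanβl)/(Z_0 + jZ_L·tanβl) = 91.6 − j206 Ω
Γ_s = (Z_in − Z_s)/(Z_in + Z_s) = (41.6 − j206)/(142 − j206), |Γ_s| = 0.841
VSWR = (1 + |Γ_s|)/(1 − |Γ_s|)

VSWR ≈ 11.6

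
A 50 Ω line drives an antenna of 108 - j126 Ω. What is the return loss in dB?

Γ = (58 − j126)/(158 − j126), |Γ| = 0.686
RL = −20·log₁₀|Γ| = −20·log₁₀(0.686)

RL ≈ 3.27 dB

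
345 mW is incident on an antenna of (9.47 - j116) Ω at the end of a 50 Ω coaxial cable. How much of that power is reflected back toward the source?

|Γ| = |(-40.53 − j116)/(59.47 − j116)| = 0.943
|Γ|² = 0.889
P_refl = |Γ|²·P_inc = 307 mW, P_del = (1 − |Γ|²)·P_inc = 38.5 mW

P_reflected ≈ 307 mW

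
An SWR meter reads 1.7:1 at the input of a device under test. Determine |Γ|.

|Γ| = (S − 1)/(S + 1) = (1.7 − 1)/(1.7 + 1) = 0.7/2.7

|Γ| ≈ 0.259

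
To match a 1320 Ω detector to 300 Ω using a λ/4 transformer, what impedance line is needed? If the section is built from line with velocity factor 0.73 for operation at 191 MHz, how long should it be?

Z_qwt ≈ 629 Ω; length ≈ 28.7 cm

Z_qwt = √(Z_0·R_L) = √(300 × 1320) = √396000
λ = 0.73·c/f = 1.15 m, so l = λ/4 = 0.287 m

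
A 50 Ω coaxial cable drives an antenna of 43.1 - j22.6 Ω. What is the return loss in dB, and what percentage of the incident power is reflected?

Γ = (-6.9 − j22.6)/(93.1 − j22.6), |Γ| = 0.247
RL = −20·log₁₀(0.247) = 12.2 dB
P_refl/P_inc = |Γ|² = 0.0608

RL ≈ 12.2 dB; 6.08% of incident power reflected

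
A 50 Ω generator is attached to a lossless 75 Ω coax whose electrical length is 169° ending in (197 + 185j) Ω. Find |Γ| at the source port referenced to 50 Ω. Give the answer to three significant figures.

tan(βl) = -0.194
Z_in = Z_0·(Z_L + jZ_0·tanβl)/(Z_0 + jZ_L·tanβl) = 83.5 + j144 Ω
Γ_s = (Z_in − Z_s)/(Z_in + Z_s) = (33.5 + j144)/(133 + j144), |Γ_s| = 0.753

|Γ| ≈ 0.753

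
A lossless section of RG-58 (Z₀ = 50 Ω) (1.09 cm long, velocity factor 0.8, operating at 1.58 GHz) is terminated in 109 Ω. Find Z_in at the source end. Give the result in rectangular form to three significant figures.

Z_in ≈ 63.6 − j43 Ω

λ = v/f = 0.8·c / 1.58 GHz = 0.152 m
βl = 2π·l/λ = 2π × 0.0718 = 25.8°
tan(βl) = tan(25.8°) = 0.484
Z_in = Z_0·(Z_L + jZ_0·tanβl)/(Z_0 + jZ_L·tanβl)
     = 50·(109 + j24.2)/(50 + j52.8)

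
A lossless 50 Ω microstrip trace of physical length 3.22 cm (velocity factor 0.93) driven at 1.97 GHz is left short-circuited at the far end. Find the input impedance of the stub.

Z_in ≈ +j349 Ω

λ = v/f = 0.93·c / 1.97 GHz = 0.142 m
βl = 2π·l/λ = 2π × 0.227 = 81.9°
tan(βl) = 6.98
For a short-circuited stub, Z_in = jZ_0·tan(βl)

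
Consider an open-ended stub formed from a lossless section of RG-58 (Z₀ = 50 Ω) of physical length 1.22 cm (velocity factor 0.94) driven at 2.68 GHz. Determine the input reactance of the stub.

λ = v/f = 0.94·c / 2.68 GHz = 0.105 m
βl = 2π·l/λ = 2π × 0.116 = 41.7°
tan(βl) = 0.892
For an open-ended stub, Z_in = −jZ_0·cot(βl) = −jZ_0/tan(βl)

X_in ≈ -56 Ω (capacitive)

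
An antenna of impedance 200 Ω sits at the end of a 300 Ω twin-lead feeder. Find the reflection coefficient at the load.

Γ = (Z_L − Z_0)/(Z_L + Z_0) = (200 − 300)/(200 + 300) = -100/500

Γ = -0.2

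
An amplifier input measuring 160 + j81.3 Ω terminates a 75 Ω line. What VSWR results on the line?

Γ = (Z_L − Z_0)/(Z_L + Z_0) = (85 + j81.3)/(235 + j81.3)
|Γ| = 118/249 = 0.473
VSWR = (1 + |Γ|)/(1 − |Γ|) = 1.47/0.527

VSWR ≈ 2.8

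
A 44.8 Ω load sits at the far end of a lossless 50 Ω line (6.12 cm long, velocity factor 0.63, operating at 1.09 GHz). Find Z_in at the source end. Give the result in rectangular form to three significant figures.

Z_in ≈ 51.2 − j5.42 Ω

λ = v/f = 0.63·c / 1.09 GHz = 0.173 m
βl = 2π·l/λ = 2π × 0.353 = 127°
tan(βl) = tan(127°) = -1.32
Z_in = Z_0·(Z_L + jZ_0·tanβl)/(Z_0 + jZ_L·tanβl)
     = 50·(44.8 − j66.2)/(50 − j59.3)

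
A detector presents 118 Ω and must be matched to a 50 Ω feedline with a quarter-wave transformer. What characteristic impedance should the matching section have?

Z_qwt ≈ 76.8 Ω

Z_qwt = √(Z_0·R_L) = √(50 × 118) = √5900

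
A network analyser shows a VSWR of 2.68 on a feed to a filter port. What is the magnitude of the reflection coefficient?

|Γ| ≈ 0.457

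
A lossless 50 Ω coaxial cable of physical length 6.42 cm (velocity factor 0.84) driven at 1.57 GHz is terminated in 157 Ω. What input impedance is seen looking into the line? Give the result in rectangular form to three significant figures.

Z_in ≈ 38.6 + j51.9 Ω

λ = v/f = 0.84·c / 1.57 GHz = 0.161 m
βl = 2π·l/λ = 2π × 0.4 = 144°
tan(βl) = tan(144°) = -0.727
Z_in = Z_0·(Z_L + jZ_0·tanβl)/(Z_0 + jZ_L·tanβl)
     = 50·(157 − j36.3)/(50 − j114)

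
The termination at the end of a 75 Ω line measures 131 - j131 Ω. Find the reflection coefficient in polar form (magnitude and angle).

Γ ≈ 0.584 ∠ -34.4°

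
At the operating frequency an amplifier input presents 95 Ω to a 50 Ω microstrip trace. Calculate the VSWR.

VSWR ≈ 1.9

Γ = (95 − 50)/(95 + 50) = 0.31
VSWR = (1 + 0.31)/(1 − 0.31)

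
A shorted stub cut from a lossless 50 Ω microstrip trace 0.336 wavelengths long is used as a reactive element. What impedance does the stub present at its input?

βl = 2π × 0.336 = 121°
tan(βl) = -1.67
For a shorted stub, Z_in = jZ_0·tan(βl)

Z_in ≈ −j83.3 Ω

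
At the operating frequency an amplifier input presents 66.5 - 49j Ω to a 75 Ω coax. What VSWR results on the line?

VSWR ≈ 1.99

Γ = (Z_L − Z_0)/(Z_L + Z_0) = (-8.5 − j49)/(141.5 − j49)
|Γ| = 49.7/150 = 0.332
VSWR = (1 + |Γ|)/(1 − |Γ|) = 1.33/0.668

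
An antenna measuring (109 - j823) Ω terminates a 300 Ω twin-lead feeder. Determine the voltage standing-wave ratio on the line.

VSWR ≈ 23.8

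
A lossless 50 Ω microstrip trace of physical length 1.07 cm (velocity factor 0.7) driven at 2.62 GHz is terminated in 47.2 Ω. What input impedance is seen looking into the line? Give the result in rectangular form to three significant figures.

Z_in ≈ 50.2 + j2.88 Ω

λ = v/f = 0.7·c / 2.62 GHz = 0.0802 m
βl = 2π·l/λ = 2π × 0.133 = 48.1°
tan(βl) = tan(48.1°) = 1.11
Z_in = Z_0·(Z_L + jZ_0·tanβl)/(Z_0 + jZ_L·tanβl)
     = 50·(47.2 + j55.6)/(50 + j52.5)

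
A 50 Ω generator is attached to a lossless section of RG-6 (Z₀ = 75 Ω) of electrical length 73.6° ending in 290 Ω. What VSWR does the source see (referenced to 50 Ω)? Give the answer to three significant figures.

tan(βl) = 3.4
Z_in = Z_0·(Z_L + jZ_0·tanβl)/(Z_0 + jZ_L·tanβl) = 21 − j20.5 Ω
Γ_s = (Z_in − Z_s)/(Z_in + Z_s) = (-29 − j20.5)/(71 − j20.5), |Γ_s| = 0.481
VSWR = (1 + |Γ_s|)/(1 − |Γ_s|)

VSWR ≈ 2.86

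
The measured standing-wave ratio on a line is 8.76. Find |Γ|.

|Γ| = (S − 1)/(S + 1) = (8.76 − 1)/(8.76 + 1) = 7.76/9.76

|Γ| ≈ 0.795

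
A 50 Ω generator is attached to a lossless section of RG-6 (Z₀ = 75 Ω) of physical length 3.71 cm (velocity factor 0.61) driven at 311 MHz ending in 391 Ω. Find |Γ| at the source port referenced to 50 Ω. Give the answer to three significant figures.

|Γ| ≈ 0.756

λ = v/f = 0.61·c / 311 MHz = 0.588 m
βl = 2π·l/λ = 2π × 0.063 = 22.7°
tan(βl) = 0.418
Z_in = Z_0·(Z_L + jZ_0·tanβl)/(Z_0 + jZ_L·tanβl) = 79.8 − j143 Ω
Γ_s = (Z_in − Z_s)/(Z_in + Z_s) = (29.8 − j143)/(130 − j143), |Γ_s| = 0.756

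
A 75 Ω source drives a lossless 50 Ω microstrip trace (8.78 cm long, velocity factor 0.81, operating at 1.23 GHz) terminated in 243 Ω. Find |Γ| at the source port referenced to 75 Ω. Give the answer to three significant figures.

λ = v/f = 0.81·c / 1.23 GHz = 0.198 m
βl = 2π·l/λ = 2π × 0.444 = 160°
tan(βl) = -0.364
Z_in = Z_0·(Z_L + jZ_0·tanβl)/(Z_0 + jZ_L·tanβl) = 66.6 + j99.7 Ω
Γ_s = (Z_in − Z_s)/(Z_in + Z_s) = (-8.39 + j99.7)/(142 + j99.7), |Γ_s| = 0.578

|Γ| ≈ 0.578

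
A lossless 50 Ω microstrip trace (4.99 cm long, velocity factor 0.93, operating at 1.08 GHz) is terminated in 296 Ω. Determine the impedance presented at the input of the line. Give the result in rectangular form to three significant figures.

Z_in ≈ 9.58 − j18.1 Ω

λ = v/f = 0.93·c / 1.08 GHz = 0.258 m
βl = 2π·l/λ = 2π × 0.193 = 69.5°
tan(βl) = tan(69.5°) = 2.68
Z_in = Z_0·(Z_L + jZ_0·tanβl)/(Z_0 + jZ_L·tanβl)
     = 50·(296 + j134)/(50 + j793)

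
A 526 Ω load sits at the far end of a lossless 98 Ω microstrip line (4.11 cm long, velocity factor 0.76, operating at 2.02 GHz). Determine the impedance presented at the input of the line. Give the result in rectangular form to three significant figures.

Z_in ≈ 31.3 + j80.4 Ω

λ = v/f = 0.76·c / 2.02 GHz = 0.113 m
βl = 2π·l/λ = 2π × 0.364 = 131°
tan(βl) = tan(131°) = -1.15
Z_in = Z_0·(Z_L + jZ_0·tanβl)/(Z_0 + jZ_L·tanβl)
     = 98·(526 − j112)/(98 − j603)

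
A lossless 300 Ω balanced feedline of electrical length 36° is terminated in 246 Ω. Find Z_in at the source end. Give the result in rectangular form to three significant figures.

Z_in ≈ 277 + j52.7 Ω

tan(βl) = tan(36°) = 0.727
Z_in = Z_0·(Z_L + jZ_0·tanβl)/(Z_0 + jZ_L·tanβl)
     = 300·(246 + j218)/(300 + j179)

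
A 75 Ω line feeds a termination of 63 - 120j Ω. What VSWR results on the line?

VSWR ≈ 4.87

Γ = (Z_L − Z_0)/(Z_L + Z_0) = (-12 − j120)/(138 − j120)
|Γ| = 121/183 = 0.659
VSWR = (1 + |Γ|)/(1 − |Γ|) = 1.66/0.341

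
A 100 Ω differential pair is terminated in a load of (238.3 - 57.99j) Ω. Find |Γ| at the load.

|Γ| ≈ 0.437

Γ = (Z_L − Z_0)/(Z_L + Z_0) = (138.3 − j57.99)/(338.3 − j57.99)
|Γ| = 150/343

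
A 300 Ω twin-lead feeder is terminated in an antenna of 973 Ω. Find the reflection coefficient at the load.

Γ = (Z_L − Z_0)/(Z_L + Z_0) = (973 − 300)/(973 + 300) = 673/1273

Γ = 0.529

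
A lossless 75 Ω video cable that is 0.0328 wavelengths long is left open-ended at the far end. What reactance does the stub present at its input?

X_in ≈ -359 Ω (capacitive)

βl = 2π × 0.0328 = 11.8°
tan(βl) = 0.209
For an open-ended stub, Z_in = −jZ_0·cot(βl) = −jZ_0/tan(βl)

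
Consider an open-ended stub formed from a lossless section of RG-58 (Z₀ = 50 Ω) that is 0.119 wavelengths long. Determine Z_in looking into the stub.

Z_in ≈ −j53.9 Ω

βl = 2π × 0.119 = 42.8°
tan(βl) = 0.927
For an open-ended stub, Z_in = −jZ_0·cot(βl) = −jZ_0/tan(βl)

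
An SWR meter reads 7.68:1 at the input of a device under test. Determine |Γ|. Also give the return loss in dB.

|Γ| ≈ 0.77; return loss ≈ 2.27 dB

|Γ| = (S − 1)/(S + 1) = (7.68 − 1)/(7.68 + 1) = 6.68/8.68
RL = −20·log₁₀|Γ| = −20·log₁₀(0.77)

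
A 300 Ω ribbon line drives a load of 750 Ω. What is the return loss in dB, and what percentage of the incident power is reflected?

RL ≈ 7.36 dB; 18.4% of incident power reflected

Γ = (750 − 300)/(750 + 300) = 0.429
RL = −20·log₁₀(0.429) = 7.36 dB
P_refl/P_inc = |Γ|² = 0.184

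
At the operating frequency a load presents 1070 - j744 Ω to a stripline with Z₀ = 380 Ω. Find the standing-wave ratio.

Γ = (Z_L − Z_0)/(Z_L + Z_0) = (690 − j744)/(1450 − j744)
|Γ| = 1010/1630 = 0.623
VSWR = (1 + |Γ|)/(1 − |Γ|) = 1.62/0.377

VSWR ≈ 4.3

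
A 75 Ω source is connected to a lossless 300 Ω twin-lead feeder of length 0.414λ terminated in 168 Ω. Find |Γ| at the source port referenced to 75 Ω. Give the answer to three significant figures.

|Γ| ≈ 0.568

βl = 2π × 0.414 = 149°
tan(βl) = -0.6
Z_in = Z_0·(Z_L + jZ_0·tanβl)/(Z_0 + jZ_L·tanβl) = 205 − j111 Ω
Γ_s = (Z_in − Z_s)/(Z_in + Z_s) = (130 − j111)/(280 − j111), |Γ_s| = 0.568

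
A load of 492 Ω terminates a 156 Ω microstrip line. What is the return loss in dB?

Γ = (492 − 156)/(492 + 156) = 0.519
RL = −20·log₁₀|Γ| = −20·log₁₀(0.519)

RL ≈ 5.7 dB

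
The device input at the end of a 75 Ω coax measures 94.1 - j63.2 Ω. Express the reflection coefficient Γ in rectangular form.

Γ ≈ 0.222 − j0.291

Γ = (Z_L − Z_0)/(Z_L + Z_0) = (19.1 − j63.2)/(169.1 − j63.2)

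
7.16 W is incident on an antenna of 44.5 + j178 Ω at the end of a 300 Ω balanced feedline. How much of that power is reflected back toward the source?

|Γ| = |(-255.5 + j178)/(344.5 + j178)| = 0.803
|Γ|² = 0.645
P_refl = |Γ|²·P_inc = 4.62 W, P_del = (1 − |Γ|²)·P_inc = 2.54 W

P_reflected ≈ 4.62 W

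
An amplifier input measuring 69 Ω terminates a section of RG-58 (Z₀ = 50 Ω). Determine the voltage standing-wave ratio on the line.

Γ = (69 − 50)/(69 + 50) = 0.16
VSWR = (1 + 0.16)/(1 − 0.16)

VSWR ≈ 1.38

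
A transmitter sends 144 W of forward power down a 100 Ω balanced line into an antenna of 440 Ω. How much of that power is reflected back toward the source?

P_reflected ≈ 57.1 W

Γ = (440 − 100)/(440 + 100) = 0.63
|Γ|² = 0.396
P_refl = |Γ|²·P_inc = 57.1 W, P_del = (1 − |Γ|²)·P_inc = 86.9 W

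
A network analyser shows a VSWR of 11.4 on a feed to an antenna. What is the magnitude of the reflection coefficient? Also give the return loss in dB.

|Γ| ≈ 0.839; return loss ≈ 1.53 dB

|Γ| = (S − 1)/(S + 1) = (11.4 − 1)/(11.4 + 1) = 10.4/12.4
RL = −20·log₁₀|Γ| = −20·log₁₀(0.839)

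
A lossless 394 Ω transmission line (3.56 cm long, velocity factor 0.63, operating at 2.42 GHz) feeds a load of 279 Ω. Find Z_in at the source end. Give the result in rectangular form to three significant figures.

Z_in ≈ 290 − j53.8 Ω

λ = v/f = 0.63·c / 2.42 GHz = 0.0781 m
βl = 2π·l/λ = 2π × 0.456 = 164°
tan(βl) = tan(164°) = -0.285
Z_in = Z_0·(Z_L + jZ_0·tanβl)/(Z_0 + jZ_L·tanβl)
     = 394·(279 − j112)/(394 − j79.5)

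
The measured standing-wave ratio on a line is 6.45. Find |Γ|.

|Γ| ≈ 0.732

|Γ| = (S − 1)/(S + 1) = (6.45 − 1)/(6.45 + 1) = 5.45/7.45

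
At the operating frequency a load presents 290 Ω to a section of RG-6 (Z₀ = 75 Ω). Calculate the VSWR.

For a purely resistive load, VSWR = R_L/Z_0 or Z_0/R_L (whichever > 1) = 290/75

VSWR ≈ 3.87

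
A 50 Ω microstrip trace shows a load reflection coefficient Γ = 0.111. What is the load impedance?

Z_L = Z_0·(1 + Γ)/(1 − Γ) = 50·(1.11)/(0.889)

Z_L ≈ 62.5 Ω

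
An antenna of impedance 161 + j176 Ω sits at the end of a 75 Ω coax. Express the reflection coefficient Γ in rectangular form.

Γ ≈ 0.592 + j0.305

Γ = (Z_L − Z_0)/(Z_L + Z_0) = (86 + j176)/(236 + j176)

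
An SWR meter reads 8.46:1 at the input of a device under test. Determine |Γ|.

|Γ| ≈ 0.789

|Γ| = (S − 1)/(S + 1) = (8.46 − 1)/(8.46 + 1) = 7.46/9.46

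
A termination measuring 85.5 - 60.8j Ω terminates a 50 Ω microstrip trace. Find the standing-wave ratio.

Γ = (Z_L − Z_0)/(Z_L + Z_0) = (35.5 − j60.8)/(135.5 − j60.8)
|Γ| = 70.4/149 = 0.474
VSWR = (1 + |Γ|)/(1 − |Γ|) = 1.47/0.526

VSWR ≈ 2.8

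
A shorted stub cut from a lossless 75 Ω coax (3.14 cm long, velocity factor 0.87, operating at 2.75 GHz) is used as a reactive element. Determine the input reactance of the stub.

λ = v/f = 0.87·c / 2.75 GHz = 0.0949 m
βl = 2π·l/λ = 2π × 0.331 = 119°
tan(βl) = -1.8
For a shorted stub, Z_in = jZ_0·tan(βl)

X_in ≈ -135 Ω (capacitive)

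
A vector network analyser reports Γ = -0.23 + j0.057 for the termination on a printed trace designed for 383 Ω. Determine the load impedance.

Z_L ≈ 238 + j28.8 Ω

Z_L = Z_0·(1 + Γ)/(1 − Γ) = 383·(0.77 + j0.057)/(1.23 − j0.057)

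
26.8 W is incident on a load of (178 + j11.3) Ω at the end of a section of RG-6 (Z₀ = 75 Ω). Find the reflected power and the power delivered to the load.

|Γ| = |(103 + j11.3)/(253 + j11.3)| = 0.409
|Γ|² = 0.167
P_refl = |Γ|²·P_inc = 4.49 W, P_del = (1 − |Γ|²)·P_inc = 22.3 W

P_reflected ≈ 4.49 W; P_delivered ≈ 22.3 W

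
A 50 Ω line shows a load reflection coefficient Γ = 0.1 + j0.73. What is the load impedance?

Z_L = Z_0·(1 + Γ)/(1 − Γ) = 50·(1.1 + j0.73)/(0.9 − j0.73)

Z_L ≈ 17 + j54.4 Ω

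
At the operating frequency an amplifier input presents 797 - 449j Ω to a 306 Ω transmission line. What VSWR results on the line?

Γ = (Z_L − Z_0)/(Z_L + Z_0) = (491 − j449)/(1103 − j449)
|Γ| = 665/1190 = 0.559
VSWR = (1 + |Γ|)/(1 − |Γ|) = 1.56/0.441

VSWR ≈ 3.53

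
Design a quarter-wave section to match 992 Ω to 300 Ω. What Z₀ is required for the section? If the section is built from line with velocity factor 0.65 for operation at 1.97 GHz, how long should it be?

Z_qwt ≈ 546 Ω; length ≈ 2.47 cm

Z_qwt = √(Z_0·R_L) = √(300 × 992) = √297600
λ = 0.65·c/f = 0.099 m, so l = λ/4 = 0.0247 m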